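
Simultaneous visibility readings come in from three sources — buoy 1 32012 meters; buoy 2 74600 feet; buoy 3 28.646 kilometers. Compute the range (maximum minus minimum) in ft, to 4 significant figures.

30430 ft

buoy 1: 32012 m = 105026.25 ft.
buoy 3: 28.646 km = 93982.94 ft.
Spread: 105026.25 − 74600.00 = 30430 ft.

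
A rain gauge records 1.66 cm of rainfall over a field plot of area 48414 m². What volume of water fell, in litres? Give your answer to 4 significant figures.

803700 litres

Depth: 1.66 cm × 10 = 16.6 mm.
1 mm over 1 m² is 1 L, so volume = 16.6 × 48414 = 803672.4 L ≈ 803700 L.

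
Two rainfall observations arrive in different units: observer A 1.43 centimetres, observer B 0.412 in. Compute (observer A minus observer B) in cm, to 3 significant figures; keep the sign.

observer B: 0.412 in = 1.04648 cm.
Difference: 1.43000 − 1.04648 = 0.384 cm.

0.384 cm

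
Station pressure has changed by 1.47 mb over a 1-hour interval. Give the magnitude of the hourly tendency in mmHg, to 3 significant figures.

1.47 mb / 1 h × 0.750062 mmHg/mb = 1.10 mmHg/h.

1.10 mmHg per hour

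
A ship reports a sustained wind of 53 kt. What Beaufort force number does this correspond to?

53 kt lies in the Beaufort 10 band (storm, 48–55 kt).

Beaufort force 10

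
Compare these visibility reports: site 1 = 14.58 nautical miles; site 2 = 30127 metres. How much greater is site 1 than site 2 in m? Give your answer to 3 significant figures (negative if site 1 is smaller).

-3120 m

site 1: 14.58 nmi = 27002.16 m.
Difference: 27002.16 − 30127.00 = -3120 m.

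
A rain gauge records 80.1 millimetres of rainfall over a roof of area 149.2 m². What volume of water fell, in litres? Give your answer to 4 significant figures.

1 mm over 1 m² is 1 L, so volume = 80.1 × 149.2 = 11950.92 L ≈ 11950 L.

11950 litres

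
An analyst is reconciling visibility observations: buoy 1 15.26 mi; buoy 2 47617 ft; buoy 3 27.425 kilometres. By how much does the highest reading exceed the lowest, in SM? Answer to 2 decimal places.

8.02 SM

buoy 2: 47617 ft = 9.0184 SM.
buoy 3: 27.425 km = 17.0411 SM.
Spread: 17.0411 − 9.0184 = 8.02 SM.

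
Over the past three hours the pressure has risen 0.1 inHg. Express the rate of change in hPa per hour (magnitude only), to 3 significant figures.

0.1 inHg / 3 h × 33.8639 hPa/inHg = 1.13 hPa/h.

1.13 hPa per hour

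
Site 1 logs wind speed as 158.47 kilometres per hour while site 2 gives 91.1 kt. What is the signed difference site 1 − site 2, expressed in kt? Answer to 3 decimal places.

site 1: 158.47 km/h = 85.56695 kt.
Difference: 85.56695 − 91.10000 = -5.533 kt.

-5.533 kt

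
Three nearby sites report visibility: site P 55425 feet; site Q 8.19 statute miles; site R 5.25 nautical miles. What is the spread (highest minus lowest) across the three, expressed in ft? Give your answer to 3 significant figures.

23500 ft

site Q: 8.19 SM = 43243.20 ft.
site R: 5.25 nmi = 31899.61 ft.
Spread: 55425.00 − 31899.61 = 23500 ft.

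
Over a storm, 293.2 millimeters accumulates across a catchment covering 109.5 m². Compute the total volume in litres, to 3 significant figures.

1 mm over 1 m² is 1 L, so volume = 293.2 × 109.5 = 32105.4 L ≈ 32100 L.

32100 litres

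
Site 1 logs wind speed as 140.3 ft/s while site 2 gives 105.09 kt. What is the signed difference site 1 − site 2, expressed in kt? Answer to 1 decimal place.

site 1: 140.3 ft/s = 83.125 kt.
Difference: 83.125 − 105.090 = -22.0 kt.

-22.0 kt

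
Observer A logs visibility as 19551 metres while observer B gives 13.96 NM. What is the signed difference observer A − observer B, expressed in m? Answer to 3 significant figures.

observer B: 13.96 nmi = 25853.92 m.
Difference: 19551.00 − 25853.92 = -6300 m.

-6300 m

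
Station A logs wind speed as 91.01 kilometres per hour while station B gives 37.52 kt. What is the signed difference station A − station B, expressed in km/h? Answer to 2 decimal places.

21.52 km/h

station B: 37.52 kt = 69.4870 km/h.
Difference: 91.0100 − 69.4870 = 21.52 km/h.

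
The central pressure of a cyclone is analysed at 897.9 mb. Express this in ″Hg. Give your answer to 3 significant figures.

26.5 inHg

1 mb = 0.02953 inHg, so 897.9 × 0.02953 = 26.5 inHg.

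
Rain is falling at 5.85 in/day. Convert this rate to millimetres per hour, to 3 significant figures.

6.19 mm/hour

5.85 in/day × 25.4 mm/in × 0.0416667 day/hour = 6.19 mm/hour.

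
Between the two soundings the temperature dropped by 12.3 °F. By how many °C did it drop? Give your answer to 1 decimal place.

Converting a difference, only the 9/5 scale factor applies: Δ°C = 12.3 × 0.5556 = 6.8 °C.

6.8 °C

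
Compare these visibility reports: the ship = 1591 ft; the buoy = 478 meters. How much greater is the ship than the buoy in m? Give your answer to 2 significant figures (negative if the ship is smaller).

6.9 m

the ship: 1591 ft = 484.937 m.
Difference: 484.937 − 478.000 = 6.9 m.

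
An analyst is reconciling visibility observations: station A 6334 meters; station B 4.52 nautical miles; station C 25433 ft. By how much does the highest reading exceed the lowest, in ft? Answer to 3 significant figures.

station A: 6334 m = 20780.84 ft.
station B: 4.52 nmi = 27464.04 ft.
Spread: 27464.04 − 20780.84 = 6680 ft.

6680 ft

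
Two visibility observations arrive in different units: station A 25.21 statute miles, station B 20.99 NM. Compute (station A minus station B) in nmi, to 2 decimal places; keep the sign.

0.92 nmi

station A: 25.21 SM = 21.9069 nmi.
Difference: 21.9069 − 20.9900 = 0.92 nmi.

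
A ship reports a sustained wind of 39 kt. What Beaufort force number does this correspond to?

Beaufort force 8

39 kt lies in the Beaufort 8 band (gale, 34–40 kt).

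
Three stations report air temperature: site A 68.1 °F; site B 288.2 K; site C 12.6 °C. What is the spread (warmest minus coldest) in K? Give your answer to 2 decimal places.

7.46 K

site A: 68.1 °F = 20.056 °C.
site B: 288.2 K = 15.050 °C.
Spread: 20.056 − 12.600 = 7.456 °C.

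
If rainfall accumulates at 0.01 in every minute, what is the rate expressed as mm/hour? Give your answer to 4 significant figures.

15.24 mm/hour

0.01 in/minute × 25.4 mm/in × 60 minute/hour = 15.24 mm/hour.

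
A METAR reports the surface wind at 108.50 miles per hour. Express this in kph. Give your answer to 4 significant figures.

174.6 km/h

1 mph = 1.60934 km/h, so 108.50 × 1.60934 = 174.6 km/h.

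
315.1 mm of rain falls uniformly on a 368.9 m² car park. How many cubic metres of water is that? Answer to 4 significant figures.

116.2 cubic metres

1 mm over 1 m² is 1 L, so volume = 315.1 × 368.9 = 116240.39 L = 116.2 m³.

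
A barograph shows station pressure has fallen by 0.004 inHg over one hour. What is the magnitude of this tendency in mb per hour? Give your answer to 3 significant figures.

0.004 inHg / 1 h × 33.8639 mb/inHg = 0.135 mb/h.

0.135 mb per hour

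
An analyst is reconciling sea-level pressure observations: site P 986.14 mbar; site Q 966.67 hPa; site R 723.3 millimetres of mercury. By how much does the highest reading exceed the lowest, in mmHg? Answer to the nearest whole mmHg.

16 mmHg

site P: 986.14 mb = 739.67 mmHg.
site Q: 966.67 hPa = 725.06 mmHg.
Spread: 739.67 − 723.30 = 16 mmHg.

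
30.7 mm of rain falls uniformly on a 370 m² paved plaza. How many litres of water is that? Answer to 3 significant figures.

11400 litres

1 mm over 1 m² is 1 L, so volume = 30.7 × 370 = 11359 L ≈ 11400 L.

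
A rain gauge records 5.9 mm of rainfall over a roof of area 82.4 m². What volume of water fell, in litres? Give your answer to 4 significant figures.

486.2 litres

1 mm over 1 m² is 1 L, so volume = 5.9 × 82.4 = 486.16 L ≈ 486.2 L.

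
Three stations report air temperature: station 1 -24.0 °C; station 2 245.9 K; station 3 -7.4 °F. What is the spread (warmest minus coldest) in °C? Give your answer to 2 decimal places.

station 2: 245.9 K = -27.250 °C.
station 3: -7.4 °F = -21.889 °C.
Spread: (-21.889) − (-27.250) = 5.361 °C.

5.36 °C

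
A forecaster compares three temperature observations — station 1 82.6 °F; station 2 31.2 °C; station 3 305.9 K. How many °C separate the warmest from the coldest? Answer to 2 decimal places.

station 1: 82.6 °F = 28.111 °C.
station 3: 305.9 K = 32.750 °C.
Spread: 32.750 − 28.111 = 4.639 °C.

4.64 °C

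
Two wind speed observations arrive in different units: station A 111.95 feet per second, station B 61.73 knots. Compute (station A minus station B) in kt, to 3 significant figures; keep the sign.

4.60 kt

station A: 111.95 ft/s = 66.3286 kt.
Difference: 66.3286 − 61.7300 = 4.60 kt.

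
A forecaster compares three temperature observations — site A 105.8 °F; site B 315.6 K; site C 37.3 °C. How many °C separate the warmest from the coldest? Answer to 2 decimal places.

5.15 °C

site A: 105.8 °F = 41.000 °C.
site B: 315.6 K = 42.450 °C.
Spread: 42.450 − 37.300 = 5.150 °C.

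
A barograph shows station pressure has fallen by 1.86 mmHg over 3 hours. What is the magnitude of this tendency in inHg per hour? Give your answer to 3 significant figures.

0.0244 inHg per hour

1.86 mmHg / 3 h × 0.0393701 inHg/mmHg = 0.0244 inHg/h.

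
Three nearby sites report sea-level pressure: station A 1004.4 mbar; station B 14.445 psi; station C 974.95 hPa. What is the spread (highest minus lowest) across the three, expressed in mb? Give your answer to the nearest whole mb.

29 mb

station B: 14.445 psi = 995.95 mb.
station C: 974.95 hPa = 974.95 mb.
Spread: 1004.40 − 974.95 = 29 mb.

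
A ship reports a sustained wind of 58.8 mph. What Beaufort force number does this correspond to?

58.8 mph = 26.3 m/s, which is Beaufort 10 (storm, 24.5–28.4 m/s).

Beaufort force 10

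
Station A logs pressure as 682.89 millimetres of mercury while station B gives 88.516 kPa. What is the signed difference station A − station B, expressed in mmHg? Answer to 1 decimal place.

station B: 88.516 kPa = 663.925 mmHg.
Difference: 682.890 − 663.925 = 19.0 mmHg.

19.0 mmHg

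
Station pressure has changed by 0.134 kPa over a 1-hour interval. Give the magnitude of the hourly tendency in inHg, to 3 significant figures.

0.134 kPa / 1 h × 0.2953 inHg/kPa = 0.0396 inHg/h.

0.0396 inHg per hour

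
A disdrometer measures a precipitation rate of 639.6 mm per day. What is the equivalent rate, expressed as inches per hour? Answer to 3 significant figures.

1.05 in/hour

639.6 mm/day × 0.0393701 in/mm × 0.0416667 day/hour = 1.05 in/hour.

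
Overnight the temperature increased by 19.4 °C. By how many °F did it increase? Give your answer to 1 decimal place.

34.9 °F

Converting a difference, only the 9/5 scale factor applies: Δ°F = 19.4 × 1.8 = 34.9 °F.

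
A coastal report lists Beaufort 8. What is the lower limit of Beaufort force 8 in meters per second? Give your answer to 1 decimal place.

Beaufort 8 (gale) spans 17.2–20.7 m/s.

17.2 m/s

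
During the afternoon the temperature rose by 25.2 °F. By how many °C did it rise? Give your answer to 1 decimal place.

14.0 °C

Converting a difference, only the 9/5 scale factor applies: Δ°C = 25.2 × 0.5556 = 14.0 °C.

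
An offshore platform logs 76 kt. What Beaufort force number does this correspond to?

Beaufort force 12

76 kt lies in the Beaufort 12 band (hurricane force, ≥64 kt).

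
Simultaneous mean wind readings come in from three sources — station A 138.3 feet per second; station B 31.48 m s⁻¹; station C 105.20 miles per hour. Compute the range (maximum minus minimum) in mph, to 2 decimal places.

station A: 138.3 ft/s = 94.2955 mph.
station B: 31.48 m/s = 70.4188 mph.
Spread: 105.2000 − 70.4188 = 34.78 mph.

34.78 mph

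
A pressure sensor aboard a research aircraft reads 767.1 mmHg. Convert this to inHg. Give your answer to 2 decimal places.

1 mmHg = 0.0393701 inHg, so 767.1 × 0.0393701 = 30.20 inHg.

30.20 inHg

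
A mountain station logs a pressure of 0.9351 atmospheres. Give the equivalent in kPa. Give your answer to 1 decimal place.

1 atm = 101.325 kPa, so 0.9351 × 101.325 = 94.7 kPa.

94.7 kPa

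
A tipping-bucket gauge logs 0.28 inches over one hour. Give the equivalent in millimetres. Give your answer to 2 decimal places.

1 in = 25.4 mm, so 0.28 × 25.4 = 7.11 mm.

7.11 mm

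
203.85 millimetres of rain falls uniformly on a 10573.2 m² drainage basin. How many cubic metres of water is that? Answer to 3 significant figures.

2160 cubic metres

1 mm over 1 m² is 1 L, so volume = 203.85 × 10573.2 = 2155346.8 L = 2160 m³.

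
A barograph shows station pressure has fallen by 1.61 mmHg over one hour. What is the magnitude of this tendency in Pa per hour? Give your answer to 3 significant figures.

1.61 mmHg / 1 h × 133.322 Pa/mmHg = 215 Pa/h.

215 Pa per hour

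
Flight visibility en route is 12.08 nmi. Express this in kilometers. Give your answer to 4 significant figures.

1 nmi = 1.852 km, so 12.08 × 1.852 = 22.37 km.

22.37 km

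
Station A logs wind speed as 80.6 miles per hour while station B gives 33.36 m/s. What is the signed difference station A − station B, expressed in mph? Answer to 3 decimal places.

station B: 33.36 m/s = 74.62419 mph.
Difference: 80.60000 − 74.62419 = 5.976 mph.

5.976 mph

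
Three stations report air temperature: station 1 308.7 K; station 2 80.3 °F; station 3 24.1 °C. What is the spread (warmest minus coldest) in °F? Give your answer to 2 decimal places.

station 1: 308.7 K = 35.550 °C.
station 2: 80.3 °F = 26.833 °C.
Spread: 35.550 − 24.100 = 11.450 °C = 20.61 °F.

20.61 °F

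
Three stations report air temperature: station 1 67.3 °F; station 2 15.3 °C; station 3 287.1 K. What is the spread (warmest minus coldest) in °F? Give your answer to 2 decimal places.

10.19 °F

station 1: 67.3 °F = 19.611 °C.
station 3: 287.1 K = 13.950 °C.
Spread: 19.611 − 13.950 = 5.661 °C = 10.19 °F.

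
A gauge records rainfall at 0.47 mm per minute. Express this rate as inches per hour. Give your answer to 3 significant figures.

1.11 in/hour

0.47 mm/minute × 0.0393701 in/mm × 60 minute/hour = 1.11 in/hour.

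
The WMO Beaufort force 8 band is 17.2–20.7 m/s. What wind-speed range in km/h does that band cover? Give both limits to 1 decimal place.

61.9 to 74.5 km/h

17.2–20.7 m/s × 3.6 = 61.9–74.5 km/h.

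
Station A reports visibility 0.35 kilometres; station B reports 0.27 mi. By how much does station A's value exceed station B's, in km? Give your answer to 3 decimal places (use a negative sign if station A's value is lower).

-0.085 km

station B: 0.27 SM = 0.43452 km.
Difference: 0.35000 − 0.43452 = -0.085 km.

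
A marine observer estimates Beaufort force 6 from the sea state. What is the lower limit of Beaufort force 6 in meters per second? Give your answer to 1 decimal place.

Beaufort 6 (strong breeze) spans 10.8–13.8 m/s.

10.8 m/s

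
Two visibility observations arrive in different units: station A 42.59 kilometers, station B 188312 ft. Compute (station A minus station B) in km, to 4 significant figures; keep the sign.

-14.81 km

station B: 188312 ft = 57.3975 km.
Difference: 42.5900 − 57.3975 = -14.81 km.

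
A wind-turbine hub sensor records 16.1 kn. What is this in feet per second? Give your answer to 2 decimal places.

27.17 ft/s

1 kt = 1.68781 ft/s, so 16.1 × 1.68781 = 27.17 ft/s.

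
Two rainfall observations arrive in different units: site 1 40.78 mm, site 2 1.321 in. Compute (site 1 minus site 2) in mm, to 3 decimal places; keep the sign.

site 2: 1.321 in = 33.55340 mm.
Difference: 40.78000 − 33.55340 = 7.227 mm.

7.227 mm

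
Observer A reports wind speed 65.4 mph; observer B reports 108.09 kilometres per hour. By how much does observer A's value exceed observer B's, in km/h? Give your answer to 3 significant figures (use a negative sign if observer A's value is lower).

observer A: 65.4 mph = 105.2511 km/h.
Difference: 105.2511 − 108.0900 = -2.84 km/h.

-2.84 km/h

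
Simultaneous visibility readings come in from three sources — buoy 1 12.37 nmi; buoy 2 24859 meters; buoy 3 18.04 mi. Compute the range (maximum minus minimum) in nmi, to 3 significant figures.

3.31 nmi

buoy 2: 24859 m = 13.4228 nmi.
buoy 3: 18.04 SM = 15.6763 nmi.
Spread: 15.6763 − 12.3700 = 3.31 nmi.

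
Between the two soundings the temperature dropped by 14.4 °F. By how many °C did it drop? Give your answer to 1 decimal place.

A change of 1 °C equals a change of 1.8 °F: Δ°C = 14.4 × 0.5556 = 8.0 °C.

8.0 °C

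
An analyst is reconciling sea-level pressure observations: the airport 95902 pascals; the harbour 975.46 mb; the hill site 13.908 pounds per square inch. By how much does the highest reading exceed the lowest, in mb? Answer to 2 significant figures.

17 mb

the airport: 95902 Pa = 959.02 mb.
the hill site: 13.908 psi = 958.92 mb.
Spread: 975.46 − 958.92 = 17 mb.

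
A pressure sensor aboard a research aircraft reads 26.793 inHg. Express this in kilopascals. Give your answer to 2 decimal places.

1 inHg = 3.38639 kPa, so 26.793 × 3.38639 = 90.73 kPa.

90.73 kPa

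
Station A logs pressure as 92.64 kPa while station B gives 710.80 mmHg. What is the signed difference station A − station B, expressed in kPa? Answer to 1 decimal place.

station B: 710.80 mmHg = 94.766 kPa.
Difference: 92.640 − 94.766 = -2.1 kPa.

-2.1 kPa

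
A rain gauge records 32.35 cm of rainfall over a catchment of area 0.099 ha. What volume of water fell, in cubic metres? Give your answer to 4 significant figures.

Depth: 32.35 cm × 10 = 323.5 mm.
Area: 0.099 ha = 990 m².
1 mm over 1 m² is 1 L, so volume = 323.5 × 990 = 320265 L = 320.3 m³.

320.3 cubic metres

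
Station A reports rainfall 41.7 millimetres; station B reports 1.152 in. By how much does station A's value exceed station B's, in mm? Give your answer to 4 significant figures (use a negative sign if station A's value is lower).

station B: 1.152 in = 29.2608 mm.
Difference: 41.7000 − 29.2608 = 12.44 mm.

12.44 mm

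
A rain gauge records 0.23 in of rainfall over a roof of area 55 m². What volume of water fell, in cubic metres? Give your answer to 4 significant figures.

Depth: 0.23 in × 25.4 = 5.842 mm.
1 mm over 1 m² is 1 L, so volume = 5.842 × 55 = 321.31 L = 0.3213 m³.

0.3213 cubic metres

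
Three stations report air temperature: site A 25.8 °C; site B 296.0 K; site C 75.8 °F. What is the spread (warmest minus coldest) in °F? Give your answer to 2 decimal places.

site B: 296.0 K = 22.850 °C.
site C: 75.8 °F = 24.333 °C.
Spread: 25.800 − 22.850 = 2.950 °C = 5.31 °F.

5.31 °F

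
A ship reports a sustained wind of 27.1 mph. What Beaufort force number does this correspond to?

27.1 mph = 12.1 m/s, which is Beaufort 6 (strong breeze, 10.8–13.8 m/s).

Beaufort force 6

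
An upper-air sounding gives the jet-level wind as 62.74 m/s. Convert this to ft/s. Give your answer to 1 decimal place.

205.8 ft/s

1 m/s = 3.28084 ft/s, so 62.74 × 3.28084 = 205.8 ft/s.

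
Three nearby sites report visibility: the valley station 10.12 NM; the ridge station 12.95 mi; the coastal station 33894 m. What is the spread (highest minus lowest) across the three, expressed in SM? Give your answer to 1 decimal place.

9.4 SM

the valley station: 10.12 nmi = 11.646 SM.
the coastal station: 33894 m = 21.061 SM.
Spread: 21.061 − 11.646 = 9.4 SM.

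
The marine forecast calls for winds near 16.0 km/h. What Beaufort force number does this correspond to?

16.0 km/h = 4.4 m/s, which is Beaufort 3 (gentle breeze, 3.4–5.4 m/s).

Beaufort force 3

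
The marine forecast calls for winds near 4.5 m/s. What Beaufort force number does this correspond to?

4.5 m/s lies in the Beaufort 3 band (gentle breeze, 3.4–5.4 m/s).

Beaufort force 3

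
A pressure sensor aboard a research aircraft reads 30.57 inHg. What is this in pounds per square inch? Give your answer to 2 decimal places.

1 inHg = 0.491154 psi, so 30.57 × 0.491154 = 15.01 psi.

15.01 psi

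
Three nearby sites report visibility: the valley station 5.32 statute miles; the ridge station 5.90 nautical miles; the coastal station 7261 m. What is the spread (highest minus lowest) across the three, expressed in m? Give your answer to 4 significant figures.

3666 m

the valley station: 5.32 SM = 8561.71 m.
the ridge station: 5.90 nmi = 10926.80 m.
Spread: 10926.80 − 7261.00 = 3666 m.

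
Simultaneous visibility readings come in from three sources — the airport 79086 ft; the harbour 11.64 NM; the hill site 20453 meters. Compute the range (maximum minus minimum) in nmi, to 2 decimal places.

1.97 nmi

the airport: 79086 ft = 13.0159 nmi.
the hill site: 20453 m = 11.0437 nmi.
Spread: 13.0159 − 11.0437 = 1.97 nmi.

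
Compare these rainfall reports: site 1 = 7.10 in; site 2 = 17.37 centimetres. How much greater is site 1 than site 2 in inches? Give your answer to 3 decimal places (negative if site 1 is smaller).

site 2: 17.37 cm = 6.83858 in.
Difference: 7.10000 − 6.83858 = 0.261 in.

0.261 in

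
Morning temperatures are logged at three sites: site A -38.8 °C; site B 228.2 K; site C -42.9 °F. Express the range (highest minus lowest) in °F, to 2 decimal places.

11.07 °F

site B: 228.2 K = -44.950 °C.
site C: -42.9 °F = -41.611 °C.
Spread: (-38.800) − (-44.950) = 6.150 °C = 11.07 °F.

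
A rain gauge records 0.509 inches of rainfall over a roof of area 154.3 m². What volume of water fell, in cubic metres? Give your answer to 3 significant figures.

1.99 cubic metres

Depth: 0.509 in × 25.4 = 12.9286 mm.
1 mm over 1 m² is 1 L, so volume = 12.9286 × 154.3 = 1994.883 L = 1.99 m³.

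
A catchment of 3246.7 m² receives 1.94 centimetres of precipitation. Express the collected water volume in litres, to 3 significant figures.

63000 litres

Depth: 1.94 cm × 10 = 19.4 mm.
1 mm over 1 m² is 1 L, so volume = 19.4 × 3246.7 = 62985.98 L ≈ 63000 L.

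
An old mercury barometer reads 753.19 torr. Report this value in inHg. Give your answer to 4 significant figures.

29.65 inHg

1 mmHg = 0.0393701 inHg, so 753.19 × 0.0393701 = 29.65 inHg.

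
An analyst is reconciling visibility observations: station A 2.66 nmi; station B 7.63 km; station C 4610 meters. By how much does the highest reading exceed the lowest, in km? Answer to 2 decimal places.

3.02 km

station A: 2.66 nmi = 4.9263 km.
station C: 4610 m = 4.6100 km.
Spread: 7.6300 − 4.6100 = 3.02 km.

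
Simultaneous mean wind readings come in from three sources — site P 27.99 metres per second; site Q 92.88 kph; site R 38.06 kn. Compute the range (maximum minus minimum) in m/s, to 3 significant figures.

8.41 m/s

site Q: 92.88 km/h = 25.8000 m/s.
site R: 38.06 kt = 19.5798 m/s.
Spread: 27.9900 − 19.5798 = 8.41 m/s.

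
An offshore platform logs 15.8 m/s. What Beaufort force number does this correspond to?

15.8 m/s lies in the Beaufort 7 band (near gale, 13.9–17.1 m/s).

Beaufort force 7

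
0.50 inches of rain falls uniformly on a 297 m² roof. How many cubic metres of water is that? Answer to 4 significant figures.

3.772 cubic metres

Depth: 0.50 in × 25.4 = 12.7 mm.
1 mm over 1 m² is 1 L, so volume = 12.7 × 297 = 3771.9 L = 3.772 m³.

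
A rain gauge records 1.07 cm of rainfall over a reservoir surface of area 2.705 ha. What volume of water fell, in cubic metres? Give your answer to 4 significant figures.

289.4 cubic metres

Depth: 1.07 cm × 10 = 10.7 mm.
Area: 2.705 ha = 27050 m².
1 mm over 1 m² is 1 L, so volume = 10.7 × 27050 = 289435 L = 289.4 m³.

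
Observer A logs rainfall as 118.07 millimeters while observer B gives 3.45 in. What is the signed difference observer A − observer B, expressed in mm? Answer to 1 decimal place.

30.4 mm

observer B: 3.45 in = 87.630 mm.
Difference: 118.070 − 87.630 = 30.4 mm.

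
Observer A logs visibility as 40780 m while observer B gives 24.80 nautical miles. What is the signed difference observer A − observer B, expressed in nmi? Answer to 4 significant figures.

-2.781 nmi

observer A: 40780 m = 22.01944 nmi.
Difference: 22.01944 − 24.80000 = -2.781 nmi.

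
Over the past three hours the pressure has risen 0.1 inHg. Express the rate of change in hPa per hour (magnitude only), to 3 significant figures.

1.13 hPa per hour

0.1 inHg / 3 h × 33.8639 hPa/inHg = 1.13 hPa/h.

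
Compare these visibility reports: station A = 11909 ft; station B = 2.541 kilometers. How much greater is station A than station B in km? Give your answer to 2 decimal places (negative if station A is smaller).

station A: 11909 ft = 3.6299 km.
Difference: 3.6299 − 2.5410 = 1.09 km.

1.09 km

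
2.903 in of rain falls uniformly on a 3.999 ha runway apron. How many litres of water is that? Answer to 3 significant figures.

Depth: 2.903 in × 25.4 = 73.7362 mm.
Area: 3.999 ha = 39990 m².
1 mm over 1 m² is 1 L, so volume = 73.7362 × 39990 = 2948710.6 L ≈ 2950000 L.

2950000 litres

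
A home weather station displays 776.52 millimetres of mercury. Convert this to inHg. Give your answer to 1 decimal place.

1 mmHg = 0.0393701 inHg, so 776.52 × 0.0393701 = 30.6 inHg.

30.6 inHg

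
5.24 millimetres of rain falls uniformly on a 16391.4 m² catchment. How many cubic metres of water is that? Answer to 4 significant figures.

85.89 cubic metres

1 mm over 1 m² is 1 L, so volume = 5.24 × 16391.4 = 85890.936 L = 85.89 m³.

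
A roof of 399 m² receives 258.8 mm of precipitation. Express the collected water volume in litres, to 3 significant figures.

1 mm over 1 m² is 1 L, so volume = 258.8 × 399 = 103261.2 L ≈ 103000 L.

103000 litres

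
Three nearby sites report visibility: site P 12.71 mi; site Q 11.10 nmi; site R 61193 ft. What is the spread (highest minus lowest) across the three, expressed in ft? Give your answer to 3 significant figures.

site P: 12.71 SM = 67108.80 ft.
site Q: 11.10 nmi = 67444.88 ft.
Spread: 67444.88 − 61193.00 = 6250 ft.

6250 ft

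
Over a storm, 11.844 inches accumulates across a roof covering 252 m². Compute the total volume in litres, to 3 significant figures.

Depth: 11.844 in × 25.4 = 300.8376 mm.
1 mm over 1 m² is 1 L, so volume = 300.8376 × 252 = 75811.075 L ≈ 75800 L.

75800 litres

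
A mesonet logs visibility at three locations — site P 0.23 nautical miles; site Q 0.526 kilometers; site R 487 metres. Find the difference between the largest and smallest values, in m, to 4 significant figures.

site P: 0.23 nmi = 425.960 m.
site Q: 0.526 km = 526.000 m.
Spread: 526.000 − 425.960 = 100.0 m.

100.0 m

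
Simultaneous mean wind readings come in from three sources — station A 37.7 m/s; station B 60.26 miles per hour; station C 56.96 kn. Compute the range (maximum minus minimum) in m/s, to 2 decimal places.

10.76 m/s

station B: 60.26 mph = 26.9386 m/s.
station C: 56.96 kt = 29.3028 m/s.
Spread: 37.7000 − 26.9386 = 10.76 m/s.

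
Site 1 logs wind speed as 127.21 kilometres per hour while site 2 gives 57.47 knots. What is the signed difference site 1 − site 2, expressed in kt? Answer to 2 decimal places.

11.22 kt

site 1: 127.21 km/h = 68.6879 kt.
Difference: 68.6879 − 57.4700 = 11.22 kt.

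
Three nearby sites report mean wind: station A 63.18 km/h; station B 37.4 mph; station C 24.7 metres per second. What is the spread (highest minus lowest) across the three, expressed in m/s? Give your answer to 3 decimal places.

7.981 m/s

station A: 63.18 km/h = 17.55000 m/s.
station B: 37.4 mph = 16.71930 m/s.
Spread: 24.70000 − 16.71930 = 7.981 m/s.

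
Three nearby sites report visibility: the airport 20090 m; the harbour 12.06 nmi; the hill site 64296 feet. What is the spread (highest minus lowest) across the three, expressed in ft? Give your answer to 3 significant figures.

8980 ft

the airport: 20090 m = 65912.07 ft.
the harbour: 12.06 nmi = 73277.95 ft.
Spread: 73277.95 − 64296.00 = 8980 ft.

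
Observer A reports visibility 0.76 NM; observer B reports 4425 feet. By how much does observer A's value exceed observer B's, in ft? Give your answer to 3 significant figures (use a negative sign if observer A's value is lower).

observer A: 0.76 nmi = 4617.85 ft.
Difference: 4617.85 − 4425.00 = 193 ft.

193 ft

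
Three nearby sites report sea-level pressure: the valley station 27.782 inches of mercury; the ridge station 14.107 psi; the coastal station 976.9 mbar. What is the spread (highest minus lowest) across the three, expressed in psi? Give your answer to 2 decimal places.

the valley station: 27.782 inHg = 13.6452 psi.
the coastal station: 976.9 mb = 14.1687 psi.
Spread: 14.1687 − 13.6452 = 0.52 psi.

0.52 psi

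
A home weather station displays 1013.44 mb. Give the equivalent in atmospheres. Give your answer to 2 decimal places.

1.00 atm

1 mb = 0.000986923 atm, so 1013.44 × 0.000986923 = 1.00 atm.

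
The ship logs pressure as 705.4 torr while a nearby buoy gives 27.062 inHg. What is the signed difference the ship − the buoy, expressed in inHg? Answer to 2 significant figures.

0.71 inHg

the ship: 705.4 mmHg = 27.7717 inHg.
Difference: 27.7717 − 27.0620 = 0.71 inHg.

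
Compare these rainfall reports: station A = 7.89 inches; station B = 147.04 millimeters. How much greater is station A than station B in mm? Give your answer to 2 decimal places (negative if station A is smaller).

station A: 7.89 in = 200.4060 mm.
Difference: 200.4060 − 147.0400 = 53.37 mm.

53.37 mm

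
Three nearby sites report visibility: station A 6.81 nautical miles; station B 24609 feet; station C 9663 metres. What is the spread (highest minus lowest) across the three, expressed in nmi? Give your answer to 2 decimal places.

station B: 24609 ft = 4.0501 nmi.
station C: 9663 m = 5.2176 nmi.
Spread: 6.8100 − 4.0501 = 2.76 nmi.

2.76 nmi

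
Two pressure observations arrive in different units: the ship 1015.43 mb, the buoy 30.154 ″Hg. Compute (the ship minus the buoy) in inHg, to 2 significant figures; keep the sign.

-0.17 inHg

the ship: 1015.43 mb = 29.9856 inHg.
Difference: 29.9856 − 30.1540 = -0.17 inHg.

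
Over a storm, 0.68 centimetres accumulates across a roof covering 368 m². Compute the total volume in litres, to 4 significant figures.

Depth: 0.68 cm × 10 = 6.8 mm.
1 mm over 1 m² is 1 L, so volume = 6.8 × 368 = 2502.4 L ≈ 2502 L.

2502 litres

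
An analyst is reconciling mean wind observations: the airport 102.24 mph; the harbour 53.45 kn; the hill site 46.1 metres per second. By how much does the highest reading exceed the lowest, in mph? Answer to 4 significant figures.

the harbour: 53.45 kt = 61.5092 mph.
the hill site: 46.1 m/s = 103.1228 mph.
Spread: 103.1228 − 61.5092 = 41.61 mph.

41.61 mph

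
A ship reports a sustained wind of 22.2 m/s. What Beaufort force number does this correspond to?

Beaufort force 9

22.2 m/s lies in the Beaufort 9 band (strong gale, 20.8–24.4 m/s).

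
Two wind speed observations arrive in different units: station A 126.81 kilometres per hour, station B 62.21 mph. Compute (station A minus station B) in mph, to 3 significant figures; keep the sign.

station A: 126.81 km/h = 78.796 mph.
Difference: 78.796 − 62.210 = 16.6 mph.

16.6 mph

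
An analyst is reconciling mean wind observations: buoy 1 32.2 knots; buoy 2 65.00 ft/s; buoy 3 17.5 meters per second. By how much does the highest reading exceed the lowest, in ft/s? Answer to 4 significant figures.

buoy 1: 32.2 kt = 54.3475 ft/s.
buoy 3: 17.5 m/s = 57.4147 ft/s.
Spread: 65.0000 − 54.3475 = 10.65 ft/s.

10.65 ft/s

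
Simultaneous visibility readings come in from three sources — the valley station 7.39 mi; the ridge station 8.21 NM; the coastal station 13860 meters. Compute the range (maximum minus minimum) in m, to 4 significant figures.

the valley station: 7.39 SM = 11893.05 m.
the ridge station: 8.21 nmi = 15204.92 m.
Spread: 15204.92 − 11893.05 = 3312 m.

3312 m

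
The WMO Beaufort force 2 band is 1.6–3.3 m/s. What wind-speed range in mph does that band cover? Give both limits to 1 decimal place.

1.6–3.3 m/s × 2.237 = 3.6–7.4 mph.

3.6 to 7.4 mph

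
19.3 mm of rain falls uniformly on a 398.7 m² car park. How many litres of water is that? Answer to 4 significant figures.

1 mm over 1 m² is 1 L, so volume = 19.3 × 398.7 = 7694.91 L ≈ 7695 L.

7695 litres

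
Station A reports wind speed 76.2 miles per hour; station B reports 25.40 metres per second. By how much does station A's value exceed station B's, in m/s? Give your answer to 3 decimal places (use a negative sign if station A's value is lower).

8.664 m/s

station A: 76.2 mph = 34.06445 m/s.
Difference: 34.06445 − 25.40000 = 8.664 m/s.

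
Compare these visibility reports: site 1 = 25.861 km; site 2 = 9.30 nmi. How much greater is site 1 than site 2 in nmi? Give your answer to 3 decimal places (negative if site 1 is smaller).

site 1: 25.861 km = 13.96382 nmi.
Difference: 13.96382 − 9.30000 = 4.664 nmi.

4.664 nmi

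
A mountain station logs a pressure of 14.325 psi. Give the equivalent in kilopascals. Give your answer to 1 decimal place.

1 psi = 6.89476 kPa, so 14.325 × 6.89476 = 98.8 kPa.

98.8 kPa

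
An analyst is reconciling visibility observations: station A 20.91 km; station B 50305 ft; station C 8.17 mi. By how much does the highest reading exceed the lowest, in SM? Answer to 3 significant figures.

4.82 SM

station A: 20.91 km = 12.9929 SM.
station B: 50305 ft = 9.5275 SM.
Spread: 12.9929 − 8.1700 = 4.82 SM.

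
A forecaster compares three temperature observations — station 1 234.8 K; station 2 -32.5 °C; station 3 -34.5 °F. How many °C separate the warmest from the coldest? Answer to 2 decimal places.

5.85 °C

station 1: 234.8 K = -38.350 °C.
station 3: -34.5 °F = -36.944 °C.
Spread: (-32.500) − (-38.350) = 5.850 °C.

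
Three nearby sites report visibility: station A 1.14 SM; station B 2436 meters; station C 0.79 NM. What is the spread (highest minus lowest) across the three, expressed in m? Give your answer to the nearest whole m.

973 m

station A: 1.14 SM = 1834.65 m.
station C: 0.79 nmi = 1463.08 m.
Spread: 2436.00 − 1463.08 = 973 m.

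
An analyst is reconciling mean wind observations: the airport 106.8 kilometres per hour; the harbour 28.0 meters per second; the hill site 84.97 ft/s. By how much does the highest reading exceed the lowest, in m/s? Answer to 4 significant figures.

the airport: 106.8 km/h = 29.66667 m/s.
the hill site: 84.97 ft/s = 25.89886 m/s.
Spread: 29.66667 − 25.89886 = 3.768 m/s.

3.768 m/s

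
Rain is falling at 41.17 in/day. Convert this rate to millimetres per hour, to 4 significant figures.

41.17 in/day × 25.4 mm/in × 0.0416667 day/hour = 43.57 mm/hour.

43.57 mm/hour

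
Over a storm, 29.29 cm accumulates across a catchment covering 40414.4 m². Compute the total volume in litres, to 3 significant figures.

11800000 litres

Depth: 29.29 cm × 10 = 292.9 mm.
1 mm over 1 m² is 1 L, so volume = 292.9 × 40414.4 = 11837378 L ≈ 11800000 L.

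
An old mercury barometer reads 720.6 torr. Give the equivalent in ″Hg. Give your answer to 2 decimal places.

28.37 inHg

1 mmHg = 0.0393701 inHg, so 720.6 × 0.0393701 = 28.37 inHg.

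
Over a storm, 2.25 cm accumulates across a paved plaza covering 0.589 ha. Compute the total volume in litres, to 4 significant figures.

Depth: 2.25 cm × 10 = 22.5 mm.
Area: 0.589 ha = 5890 m².
1 mm over 1 m² is 1 L, so volume = 22.5 × 5890 = 132525 L ≈ 132500 L.

132500 litres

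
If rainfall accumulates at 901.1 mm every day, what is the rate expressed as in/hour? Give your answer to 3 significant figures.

1.48 in/hour

901.1 mm/day × 0.0393701 in/mm × 0.0416667 day/hour = 1.48 in/hour.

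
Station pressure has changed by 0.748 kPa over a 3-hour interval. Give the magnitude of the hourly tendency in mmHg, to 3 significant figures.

0.748 kPa / 3 h × 7.50062 mmHg/kPa = 1.87 mmHg/h.

1.87 mmHg per hour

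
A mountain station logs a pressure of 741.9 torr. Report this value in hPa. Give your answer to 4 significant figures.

1 mmHg = 1.33322 hPa, so 741.9 × 1.33322 = 989.1 hPa.

989.1 hPa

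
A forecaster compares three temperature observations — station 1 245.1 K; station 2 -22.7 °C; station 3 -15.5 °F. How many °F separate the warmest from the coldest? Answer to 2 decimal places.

station 1: 245.1 K = -28.050 °C.
station 3: -15.5 °F = -26.389 °C.
Spread: (-22.700) − (-28.050) = 5.350 °C = 9.63 °F.

9.63 °F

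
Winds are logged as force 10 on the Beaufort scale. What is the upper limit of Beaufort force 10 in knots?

Beaufort 10 (storm) spans 48–55 knots.

55 kt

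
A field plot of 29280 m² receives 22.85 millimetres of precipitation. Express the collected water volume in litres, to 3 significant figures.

669000 litres

1 mm over 1 m² is 1 L, so volume = 22.85 × 29280 = 669048 L ≈ 669000 L.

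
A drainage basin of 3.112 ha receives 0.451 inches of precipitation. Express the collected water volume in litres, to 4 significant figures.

Depth: 0.451 in × 25.4 = 11.4554 mm.
Area: 3.112 ha = 31120 m².
1 mm over 1 m² is 1 L, so volume = 11.4554 × 31120 = 356492.05 L ≈ 356500 L.

356500 litres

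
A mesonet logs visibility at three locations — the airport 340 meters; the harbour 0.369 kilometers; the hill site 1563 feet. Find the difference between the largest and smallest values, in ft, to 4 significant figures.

the airport: 340 m = 1115.486 ft.
the harbour: 0.369 km = 1210.630 ft.
Spread: 1563.000 − 1115.486 = 447.5 ft.

447.5 ft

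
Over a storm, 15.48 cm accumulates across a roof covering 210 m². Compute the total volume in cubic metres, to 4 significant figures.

32.51 cubic metres

Depth: 15.48 cm × 10 = 154.8 mm.
1 mm over 1 m² is 1 L, so volume = 154.8 × 210 = 32508 L = 32.51 m³.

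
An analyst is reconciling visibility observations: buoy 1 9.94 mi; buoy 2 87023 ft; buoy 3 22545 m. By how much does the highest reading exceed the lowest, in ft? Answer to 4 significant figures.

34540 ft

buoy 1: 9.94 SM = 52483.20 ft.
buoy 3: 22545 m = 73966.54 ft.
Spread: 87023.00 − 52483.20 = 34540 ft.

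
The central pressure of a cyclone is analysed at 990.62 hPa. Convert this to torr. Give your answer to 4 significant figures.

743.0 mmHg

1 hPa = 0.750062 mmHg, so 990.62 × 0.750062 = 743.0 mmHg.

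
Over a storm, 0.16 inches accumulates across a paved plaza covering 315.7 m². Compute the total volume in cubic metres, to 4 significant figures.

1.283 cubic metres

Depth: 0.16 in × 25.4 = 4.064 mm.
1 mm over 1 m² is 1 L, so volume = 4.064 × 315.7 = 1283.0048 L = 1.283 m³.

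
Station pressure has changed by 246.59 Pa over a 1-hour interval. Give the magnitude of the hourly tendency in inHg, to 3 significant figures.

0.0728 inHg per hour

246.59 Pa / 1 h × 0.0002953 inHg/Pa = 0.0728 inHg/h.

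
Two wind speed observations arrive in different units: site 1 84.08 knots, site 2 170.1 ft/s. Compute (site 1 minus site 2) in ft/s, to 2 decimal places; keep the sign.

site 1: 84.08 kt = 141.9111 ft/s.
Difference: 141.9111 − 170.1000 = -28.19 ft/s.

-28.19 ft/s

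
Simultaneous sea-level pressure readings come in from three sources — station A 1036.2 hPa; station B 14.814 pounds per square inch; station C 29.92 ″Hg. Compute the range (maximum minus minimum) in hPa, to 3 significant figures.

station B: 14.814 psi = 1021.389 hPa.
station C: 29.92 inHg = 1013.208 hPa.
Spread: 1036.200 − 1013.208 = 23.0 hPa.

23.0 hPa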